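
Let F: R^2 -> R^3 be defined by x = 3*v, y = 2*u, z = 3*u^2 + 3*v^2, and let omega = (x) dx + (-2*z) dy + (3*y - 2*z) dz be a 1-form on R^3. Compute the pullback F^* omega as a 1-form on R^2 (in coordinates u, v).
F^* omega = (-36*u^3 + 24*u^2 - 36*u*v^2 - 12*v^2) du + (9*v*(-4*u^2 + 4*u - 4*v^2 + 1)) dv

Using F^*(f dg) = (f ∘ F) d(g ∘ F), substitute each coordinate x_i by F_i(u, v) in f_i, and replace dx_i by d F_i = (∂F_i/∂u) du + (∂F_i/∂v) dv.
  For the x component: f_1(F) = 3*v; d F_1 = (0) du + (3) dv
  For the y component: f_2(F) = -6*u^2 - 6*v^2; d F_2 = (2) du + (0) dv
  For the z component: f_3(F) = -6*u^2 + 6*u - 6*v^2; d F_3 = (6*u) du + (6*v) dv
Combining and collecting du, dv coefficients:
  coeff of du: -36*u^3 + 24*u^2 - 36*u*v^2 - 12*v^2
  coeff of dv: 9*v*(-4*u^2 + 4*u - 4*v^2 + 1)
F^* omega = (-36*u^3 + 24*u^2 - 36*u*v^2 - 12*v^2) du + (9*v*(-4*u^2 + 4*u - 4*v^2 + 1)) dv.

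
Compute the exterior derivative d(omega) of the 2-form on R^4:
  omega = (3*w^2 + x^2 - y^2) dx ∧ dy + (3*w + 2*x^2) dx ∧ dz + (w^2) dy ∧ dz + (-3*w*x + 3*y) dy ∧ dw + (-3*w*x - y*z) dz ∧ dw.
d(omega) = (3*w) dx ∧ dy ∧ dw + (3 - 3*w) dx ∧ dz ∧ dw + (2*w - z) dy ∧ dz ∧ dw

For a 2-form omega = sum_{i<j} g_{ij} dx_i ∧ dx_j, the exterior derivative is
  d(omega) = sum_{i<j} d(g_{ij}) ∧ dx_i ∧ dx_j = sum_{i<j, k} (∂g_{ij}/∂x_k) dx_k ∧ dx_i ∧ dx_j.
Expand each term, using dx_k ∧ dx_i ∧ dx_j = sgn(permutation) dx_{(a)} ∧ dx_{(b)} ∧ dx_{(c)} with (a < b < c) sorted:
  d(3*w^2 + x^2 - y^2) includes (∂/∂w)(3*w^2 + x^2 - y^2) dw = (6*w) dw, which multiplied by dx ∧ dy gives (6*w) dx ∧ dy ∧ dw
  d(3*w + 2*x^2) includes (∂/∂w)(3*w + 2*x^2) dw = (3) dw, which multiplied by dx ∧ dz gives (3) dx ∧ dz ∧ dw
  d(w^2) includes (∂/∂w)(w^2) dw = (2*w) dw, which multiplied by dy ∧ dz gives (2*w) dy ∧ dz ∧ dw
  d(-3*w*x + 3*y) includes (∂/∂x)(-3*w*x + 3*y) dx = (-3*w) dx, which multiplied by dy ∧ dw gives (-3*w) dx ∧ dy ∧ dw
  d(-3*w*x - y*z) includes (∂/∂x)(-3*w*x - y*z) dx = (-3*w) dx, which multiplied by dz ∧ dw gives (-3*w) dx ∧ dz ∧ dw
  d(-3*w*x - y*z) includes (∂/∂y)(-3*w*x - y*z) dy = (-z) dy, which multiplied by dz ∧ dw gives (-z) dy ∧ dz ∧ dw
Collecting like 3-forms: d(omega) = (3*w) dx ∧ dy ∧ dw + (3 - 3*w) dx ∧ dz ∧ dw + (2*w - z) dy ∧ dz ∧ dw.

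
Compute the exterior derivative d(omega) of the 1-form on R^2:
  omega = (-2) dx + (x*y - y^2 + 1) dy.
d(omega) = (y) dx ∧ dy

For a 1-form omega = sum_i f_i dx_i, the exterior derivative is
  d(omega) = sum_{i < j} (∂f_j/∂x_i - ∂f_i/∂x_j) dx_i ∧ dx_j.
  coefficient of dx ∧ dy: ∂f_2/∂x - ∂f_1/∂y = ∂(x*y - y^2 + 1)/∂x - ∂(-2)/∂y = y
Assembling: d(omega) = (y) dx ∧ dy.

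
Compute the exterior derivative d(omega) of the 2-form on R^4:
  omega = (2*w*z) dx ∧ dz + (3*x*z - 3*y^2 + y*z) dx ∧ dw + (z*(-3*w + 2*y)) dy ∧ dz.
d(omega) = (-3*x - y + 2*z) dx ∧ dz ∧ dw + (6*y - z) dx ∧ dy ∧ dw + (-3*z) dy ∧ dz ∧ dw

For a 2-form omega = sum_{i<j} g_{ij} dx_i ∧ dx_j, the exterior derivative is
  d(omega) = sum_{i<j} d(g_{ij}) ∧ dx_i ∧ dx_j = sum_{i<j, k} (∂g_{ij}/∂x_k) dx_k ∧ dx_i ∧ dx_j.
Expand each term, using dx_k ∧ dx_i ∧ dx_j = sgn(permutation) dx_{(a)} ∧ dx_{(b)} ∧ dx_{(c)} with (a < b < c) sorted:
  d(2*w*z) includes (∂/∂w)(2*w*z) dw = (2*z) dw, which multiplied by dx ∧ dz gives (2*z) dx ∧ dz ∧ dw
  d(3*x*z - 3*y^2 + y*z) includes (∂/∂y)(3*x*z - 3*y^2 + y*z) dy = (-6*y + z) dy, which multiplied by dx ∧ dw gives (6*y - z) dx ∧ dy ∧ dw
  d(3*x*z - 3*y^2 + y*z) includes (∂/∂z)(3*x*z - 3*y^2 + y*z) dz = (3*x + y) dz, which multiplied by dx ∧ dw gives (-3*x - y) dx ∧ dz ∧ dw
  d(z*(-3*w + 2*y)) includes (∂/∂w)(z*(-3*w + 2*y)) dw = (-3*z) dw, which multiplied by dy ∧ dz gives (-3*z) dy ∧ dz ∧ dw
Collecting like 3-forms: d(omega) = (-3*x - y + 2*z) dx ∧ dz ∧ dw + (6*y - z) dx ∧ dy ∧ dw + (-3*z) dy ∧ dz ∧ dw.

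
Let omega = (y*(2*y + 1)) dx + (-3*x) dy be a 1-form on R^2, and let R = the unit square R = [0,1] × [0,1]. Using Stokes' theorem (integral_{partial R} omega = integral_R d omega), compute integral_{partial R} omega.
integral_(partial R) omega = -6

Stokes: integral_partial_R omega = integral_R d omega with d omega = (∂Q/∂x - ∂P/∂y) dx ∧ dy.
  ∂Q/∂x = -3
  ∂P/∂y = 4*y + 1
  integrand = ∂Q/∂x - ∂P/∂y = -4*y - 4.
Integrating over R: integral_0^1 integral_0^1 (-4*y - 4) dx dy = -6.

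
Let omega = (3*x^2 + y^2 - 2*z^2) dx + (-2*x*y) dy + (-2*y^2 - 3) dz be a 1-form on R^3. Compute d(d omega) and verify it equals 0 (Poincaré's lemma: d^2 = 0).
d(d omega) = 0

Step 1: d omega = sum_{i<j} (∂f_j/∂x_i - ∂f_i/∂x_j) dx_i ∧ dx_j:
  coeff of dx ∧ dy: -4*y
  coeff of dx ∧ dz: 4*z
  coeff of dy ∧ dz: -4*y
Step 2: Apply d again to each 2-form coefficient. The only possible 3-form in R^3 is dx ∧ dy ∧ dz, with coefficient
  ∂(coeff of dy∧dz)/∂x - ∂(coeff of dx∧dz)/∂y + ∂(coeff of dx∧dy)/∂z
  = ∂/∂x (-4*y) - ∂/∂y (4*z) + ∂/∂z (-4*y).
Each of these terms simplifies to sums of mixed partials that cancel in pairs. The result is 0 (by equality of mixed partials for smooth functions — Schwarz / Clairaut).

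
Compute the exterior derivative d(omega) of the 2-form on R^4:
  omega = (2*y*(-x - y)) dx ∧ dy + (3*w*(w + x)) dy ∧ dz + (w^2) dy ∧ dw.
d(omega) = (3*w) dx ∧ dy ∧ dz + (6*w + 3*x) dy ∧ dz ∧ dw

For a 2-form omega = sum_{i<j} g_{ij} dx_i ∧ dx_j, the exterior derivative is
  d(omega) = sum_{i<j} d(g_{ij}) ∧ dx_i ∧ dx_j = sum_{i<j, k} (∂g_{ij}/∂x_k) dx_k ∧ dx_i ∧ dx_j.
Expand each term, using dx_k ∧ dx_i ∧ dx_j = sgn(permutation) dx_{(a)} ∧ dx_{(b)} ∧ dx_{(c)} with (a < b < c) sorted:
  d(3*w*(w + x)) includes (∂/∂x)(3*w*(w + x)) dx = (3*w) dx, which multiplied by dy ∧ dz gives (3*w) dx ∧ dy ∧ dz
  d(3*w*(w + x)) includes (∂/∂w)(3*w*(w + x)) dw = (6*w + 3*x) dw, which multiplied by dy ∧ dz gives (6*w + 3*x) dy ∧ dz ∧ dw
Collecting like 3-forms: d(omega) = (3*w) dx ∧ dy ∧ dz + (6*w + 3*x) dy ∧ dz ∧ dw.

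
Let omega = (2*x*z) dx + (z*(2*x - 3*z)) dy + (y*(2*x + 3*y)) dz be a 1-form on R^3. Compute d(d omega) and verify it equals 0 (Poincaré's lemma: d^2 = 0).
d(d omega) = 0

Step 1: d omega = sum_{i<j} (∂f_j/∂x_i - ∂f_i/∂x_j) dx_i ∧ dx_j:
  coeff of dx ∧ dy: 2*z
  coeff of dx ∧ dz: -2*x + 2*y
  coeff of dy ∧ dz: 6*y + 6*z
Step 2: Apply d again to each 2-form coefficient. The only possible 3-form in R^3 is dx ∧ dy ∧ dz, with coefficient
  ∂(coeff of dy∧dz)/∂x - ∂(coeff of dx∧dz)/∂y + ∂(coeff of dx∧dy)/∂z
  = ∂/∂x (6*y + 6*z) - ∂/∂y (-2*x + 2*y) + ∂/∂z (2*z).
Each of these terms simplifies to sums of mixed partials that cancel in pairs. The result is 0 (by equality of mixed partials for smooth functions — Schwarz / Clairaut).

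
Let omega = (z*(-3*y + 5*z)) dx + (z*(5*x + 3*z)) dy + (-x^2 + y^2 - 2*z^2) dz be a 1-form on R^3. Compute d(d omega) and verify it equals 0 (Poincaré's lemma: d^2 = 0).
d(d omega) = 0

Step 1: d omega = sum_{i<j} (∂f_j/∂x_i - ∂f_i/∂x_j) dx_i ∧ dx_j:
  coeff of dx ∧ dy: 8*z
  coeff of dx ∧ dz: -2*x + 3*y - 10*z
  coeff of dy ∧ dz: -5*x + 2*y - 6*z
Step 2: Apply d again to each 2-form coefficient. The only possible 3-form in R^3 is dx ∧ dy ∧ dz, with coefficient
  ∂(coeff of dy∧dz)/∂x - ∂(coeff of dx∧dz)/∂y + ∂(coeff of dx∧dy)/∂z
  = ∂/∂x (-5*x + 2*y - 6*z) - ∂/∂y (-2*x + 3*y - 10*z) + ∂/∂z (8*z).
Each of these terms simplifies to sums of mixed partials that cancel in pairs. The result is 0 (by equality of mixed partials for smooth functions — Schwarz / Clairaut).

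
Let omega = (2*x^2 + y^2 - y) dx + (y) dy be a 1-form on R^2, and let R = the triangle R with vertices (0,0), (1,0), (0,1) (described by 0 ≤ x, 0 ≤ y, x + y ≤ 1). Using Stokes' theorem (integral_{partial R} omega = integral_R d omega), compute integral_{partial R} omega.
integral_(partial R) omega = 1/6

Stokes: integral_partial_R omega = integral_R d omega with d omega = (∂Q/∂x - ∂P/∂y) dx ∧ dy.
  ∂Q/∂x = 0
  ∂P/∂y = 2*y - 1
  integrand = ∂Q/∂x - ∂P/∂y = 1 - 2*y.
Integrating over R: integral_0^1 integral_0^{1-x} (1 - 2*y) dy dx = 1/6.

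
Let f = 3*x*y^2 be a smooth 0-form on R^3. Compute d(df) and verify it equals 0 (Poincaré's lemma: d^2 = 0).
d(df) = 0

Step 1: df = sum_i (∂f/∂x_i) dx_i = (3*y^2) dx + (6*x*y) dy + (0) dz.
Step 2: Apply d again. Using the 1-form formula, the coefficient of dx ∧ dy in d(df) is ∂^2 f/∂x ∂y - ∂^2 f/∂y ∂x = (6*y) - (6*y) = 0 (equality of mixed partials for smooth f).
Similarly for dx ∧ dz and dy ∧ dz — all coefficients vanish. So d(df) = 0.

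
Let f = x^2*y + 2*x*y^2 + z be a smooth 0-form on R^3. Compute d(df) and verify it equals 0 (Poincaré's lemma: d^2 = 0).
d(df) = 0

Step 1: df = sum_i (∂f/∂x_i) dx_i = (2*y*(x + y)) dx + (x*(x + 4*y)) dy + (1) dz.
Step 2: Apply d again. Using the 1-form formula, the coefficient of dx ∧ dy in d(df) is ∂^2 f/∂x ∂y - ∂^2 f/∂y ∂x = (2*x + 4*y) - (2*x + 4*y) = 0 (equality of mixed partials for smooth f).
Similarly for dx ∧ dz and dy ∧ dz — all coefficients vanish. So d(df) = 0.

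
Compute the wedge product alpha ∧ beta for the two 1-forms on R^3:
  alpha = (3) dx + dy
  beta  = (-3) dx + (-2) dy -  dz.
alpha ∧ beta = (-3) dx ∧ dy + (-3) dx ∧ dz + (-1) dy ∧ dz

Distribute the wedge, using dx_i ∧ dx_j = -dx_j ∧ dx_i and dx_i ∧ dx_i = 0. For each pair (i, j) with i < j, the coefficient of dx_i ∧ dx_j in alpha ∧ beta is (alpha_i * beta_j - alpha_j * beta_i). Collecting: alpha ∧ beta = (-3) dx ∧ dy + (-3) dx ∧ dz + (-1) dy ∧ dz.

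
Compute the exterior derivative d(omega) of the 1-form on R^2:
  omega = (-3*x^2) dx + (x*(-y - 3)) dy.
d(omega) = (-y - 3) dx ∧ dy

For a 1-form omega = sum_i f_i dx_i, the exterior derivative is
  d(omega) = sum_{i < j} (∂f_j/∂x_i - ∂f_i/∂x_j) dx_i ∧ dx_j.
  coefficient of dx ∧ dy: ∂f_2/∂x - ∂f_1/∂y = ∂(x*(-y - 3))/∂x - ∂(-3*x^2)/∂y = -y - 3
Assembling: d(omega) = (-y - 3) dx ∧ dy.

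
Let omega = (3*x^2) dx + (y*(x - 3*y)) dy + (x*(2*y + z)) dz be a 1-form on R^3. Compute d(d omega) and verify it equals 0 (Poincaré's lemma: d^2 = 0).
d(d omega) = 0

Step 1: d omega = sum_{i<j} (∂f_j/∂x_i - ∂f_i/∂x_j) dx_i ∧ dx_j:
  coeff of dx ∧ dy: y
  coeff of dx ∧ dz: 2*y + z
  coeff of dy ∧ dz: 2*x
Step 2: Apply d again to each 2-form coefficient. The only possible 3-form in R^3 is dx ∧ dy ∧ dz, with coefficient
  ∂(coeff of dy∧dz)/∂x - ∂(coeff of dx∧dz)/∂y + ∂(coeff of dx∧dy)/∂z
  = ∂/∂x (2*x) - ∂/∂y (2*y + z) + ∂/∂z (y).
Each of these terms simplifies to sums of mixed partials that cancel in pairs. The result is 0 (by equality of mixed partials for smooth functions — Schwarz / Clairaut).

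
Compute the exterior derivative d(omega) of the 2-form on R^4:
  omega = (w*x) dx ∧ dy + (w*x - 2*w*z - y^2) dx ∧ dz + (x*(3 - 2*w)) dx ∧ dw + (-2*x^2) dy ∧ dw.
d(omega) = (-3*x) dx ∧ dy ∧ dw + (2*y) dx ∧ dy ∧ dz + (x - 2*z) dx ∧ dz ∧ dw

For a 2-form omega = sum_{i<j} g_{ij} dx_i ∧ dx_j, the exterior derivative is
  d(omega) = sum_{i<j} d(g_{ij}) ∧ dx_i ∧ dx_j = sum_{i<j, k} (∂g_{ij}/∂x_k) dx_k ∧ dx_i ∧ dx_j.
Expand each term, using dx_k ∧ dx_i ∧ dx_j = sgn(permutation) dx_{(a)} ∧ dx_{(b)} ∧ dx_{(c)} with (a < b < c) sorted:
  d(w*x) includes (∂/∂w)(w*x) dw = (x) dw, which multiplied by dx ∧ dy gives (x) dx ∧ dy ∧ dw
  d(w*x - 2*w*z - y^2) includes (∂/∂y)(w*x - 2*w*z - y^2) dy = (-2*y) dy, which multiplied by dx ∧ dz gives (2*y) dx ∧ dy ∧ dz
  d(w*x - 2*w*z - y^2) includes (∂/∂w)(w*x - 2*w*z - y^2) dw = (x - 2*z) dw, which multiplied by dx ∧ dz gives (x - 2*z) dx ∧ dz ∧ dw
  d(-2*x^2) includes (∂/∂x)(-2*x^2) dx = (-4*x) dx, which multiplied by dy ∧ dw gives (-4*x) dx ∧ dy ∧ dw
Collecting like 3-forms: d(omega) = (-3*x) dx ∧ dy ∧ dw + (2*y) dx ∧ dy ∧ dz + (x - 2*z) dx ∧ dz ∧ dw.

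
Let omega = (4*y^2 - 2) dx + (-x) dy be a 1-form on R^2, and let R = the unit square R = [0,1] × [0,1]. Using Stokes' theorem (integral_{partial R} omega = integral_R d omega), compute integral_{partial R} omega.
integral_(partial R) omega = -5

Stokes: integral_partial_R omega = integral_R d omega with d omega = (∂Q/∂x - ∂P/∂y) dx ∧ dy.
  ∂Q/∂x = -1
  ∂P/∂y = 8*y
  integrand = ∂Q/∂x - ∂P/∂y = -8*y - 1.
Integrating over R: integral_0^1 integral_0^1 (-8*y - 1) dx dy = -5.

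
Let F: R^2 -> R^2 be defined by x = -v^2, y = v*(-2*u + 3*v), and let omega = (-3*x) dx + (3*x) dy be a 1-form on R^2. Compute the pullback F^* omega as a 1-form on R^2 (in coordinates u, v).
F^* omega = (6*v^3) du + (6*v^2*(u - 4*v)) dv

Using F^*(f dg) = (f ∘ F) d(g ∘ F), substitute each coordinate x_i by F_i(u, v) in f_i, and replace dx_i by d F_i = (∂F_i/∂u) du + (∂F_i/∂v) dv.
  For the x component: f_1(F) = 3*v^2; d F_1 = (0) du + (-2*v) dv
  For the y component: f_2(F) = -3*v^2; d F_2 = (-2*v) du + (-2*u + 6*v) dv
Combining and collecting du, dv coefficients:
  coeff of du: 6*v^3
  coeff of dv: 6*v^2*(u - 4*v)
F^* omega = (6*v^3) du + (6*v^2*(u - 4*v)) dv.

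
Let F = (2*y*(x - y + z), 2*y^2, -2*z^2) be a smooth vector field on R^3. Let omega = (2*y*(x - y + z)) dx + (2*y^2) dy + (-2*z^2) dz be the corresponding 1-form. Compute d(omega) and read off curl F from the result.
d(omega) = (0) dy ∧ dz + (2*y) dz ∧ dx + (-2*x + 4*y - 2*z) dx ∧ dy; curl F = (0, 2*y, -2*x + 4*y - 2*z)

d omega = sum_{i<j} (∂f_j/∂x_i - ∂f_i/∂x_j) dx_i ∧ dx_j. Under the identification (dy ∧ dz, dz ∧ dx, dx ∧ dy) ↔ (e_x, e_y, e_z), the coefficients are exactly the components of curl F. Compute:
  ∂R/∂y - ∂Q/∂z = (0) - (0) = 0
  ∂P/∂z - ∂R/∂x = (2*y) - (0) = 2*y
  ∂Q/∂x - ∂P/∂y = (0) - (2*x - 4*y + 2*z) = -2*x + 4*y - 2*z.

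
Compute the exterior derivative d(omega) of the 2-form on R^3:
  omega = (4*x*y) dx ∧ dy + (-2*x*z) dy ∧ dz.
d(omega) = (-2*z) dx ∧ dy ∧ dz

For a 2-form omega = sum_{i<j} g_{ij} dx_i ∧ dx_j, the exterior derivative is
  d(omega) = sum_{i<j} d(g_{ij}) ∧ dx_i ∧ dx_j = sum_{i<j, k} (∂g_{ij}/∂x_k) dx_k ∧ dx_i ∧ dx_j.
Expand each term, using dx_k ∧ dx_i ∧ dx_j = sgn(permutation) dx_{(a)} ∧ dx_{(b)} ∧ dx_{(c)} with (a < b < c) sorted:
  d(-2*x*z) includes (∂/∂x)(-2*x*z) dx = (-2*z) dx, which multiplied by dy ∧ dz gives (-2*z) dx ∧ dy ∧ dz
Collecting like 3-forms: d(omega) = (-2*z) dx ∧ dy ∧ dz.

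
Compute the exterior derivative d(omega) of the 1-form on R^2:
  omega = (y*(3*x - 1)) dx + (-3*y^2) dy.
d(omega) = (1 - 3*x) dx ∧ dy

For a 1-form omega = sum_i f_i dx_i, the exterior derivative is
  d(omega) = sum_{i < j} (∂f_j/∂x_i - ∂f_i/∂x_j) dx_i ∧ dx_j.
  coefficient of dx ∧ dy: ∂f_2/∂x - ∂f_1/∂y = ∂(-3*y^2)/∂x - ∂(y*(3*x - 1))/∂y = 1 - 3*x
Assembling: d(omega) = (1 - 3*x) dx ∧ dy.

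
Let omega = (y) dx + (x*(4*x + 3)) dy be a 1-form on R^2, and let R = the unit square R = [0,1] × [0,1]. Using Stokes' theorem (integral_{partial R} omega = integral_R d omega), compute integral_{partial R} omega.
integral_(partial R) omega = 6

Stokes: integral_partial_R omega = integral_R d omega with d omega = (∂Q/∂x - ∂P/∂y) dx ∧ dy.
  ∂Q/∂x = 8*x + 3
  ∂P/∂y = 1
  integrand = ∂Q/∂x - ∂P/∂y = 8*x + 2.
Integrating over R: integral_0^1 integral_0^1 (8*x + 2) dx dy = 6.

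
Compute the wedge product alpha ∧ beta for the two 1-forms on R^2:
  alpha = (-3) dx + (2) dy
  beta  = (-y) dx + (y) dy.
alpha ∧ beta = (-y) dx ∧ dy

Distribute the wedge, using dx_i ∧ dx_j = -dx_j ∧ dx_i and dx_i ∧ dx_i = 0. For each pair (i, j) with i < j, the coefficient of dx_i ∧ dx_j in alpha ∧ beta is (alpha_i * beta_j - alpha_j * beta_i). Collecting: alpha ∧ beta = (-y) dx ∧ dy.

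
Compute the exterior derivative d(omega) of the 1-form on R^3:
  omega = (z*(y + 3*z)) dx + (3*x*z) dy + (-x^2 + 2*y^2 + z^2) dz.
d(omega) = (2*z) dx ∧ dy + (-2*x - y - 6*z) dx ∧ dz + (-3*x + 4*y) dy ∧ dz

For a 1-form omega = sum_i f_i dx_i, the exterior derivative is
  d(omega) = sum_{i < j} (∂f_j/∂x_i - ∂f_i/∂x_j) dx_i ∧ dx_j.
  coefficient of dx ∧ dy: ∂f_2/∂x - ∂f_1/∂y = ∂(3*x*z)/∂x - ∂(z*(y + 3*z))/∂y = 2*z
  coefficient of dx ∧ dz: ∂f_3/∂x - ∂f_1/∂z = ∂(-x^2 + 2*y^2 + z^2)/∂x - ∂(z*(y + 3*z))/∂z = -2*x - y - 6*z
  coefficient of dy ∧ dz: ∂f_3/∂y - ∂f_2/∂z = ∂(-x^2 + 2*y^2 + z^2)/∂y - ∂(3*x*z)/∂z = -3*x + 4*y
Assembling: d(omega) = (2*z) dx ∧ dy + (-2*x - y - 6*z) dx ∧ dz + (-3*x + 4*y) dy ∧ dz.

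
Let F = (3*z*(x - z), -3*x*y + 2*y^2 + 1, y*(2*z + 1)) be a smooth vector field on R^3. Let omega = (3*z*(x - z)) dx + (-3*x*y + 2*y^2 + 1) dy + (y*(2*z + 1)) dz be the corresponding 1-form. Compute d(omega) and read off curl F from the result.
d(omega) = (2*z + 1) dy ∧ dz + (3*x - 6*z) dz ∧ dx + (-3*y) dx ∧ dy; curl F = (2*z + 1, 3*x - 6*z, -3*y)

d omega = sum_{i<j} (∂f_j/∂x_i - ∂f_i/∂x_j) dx_i ∧ dx_j. Under the identification (dy ∧ dz, dz ∧ dx, dx ∧ dy) ↔ (e_x, e_y, e_z), the coefficients are exactly the components of curl F. Compute:
  ∂R/∂y - ∂Q/∂z = (2*z + 1) - (0) = 2*z + 1
  ∂P/∂z - ∂R/∂x = (3*x - 6*z) - (0) = 3*x - 6*z
  ∂Q/∂x - ∂P/∂y = (-3*y) - (0) = -3*y.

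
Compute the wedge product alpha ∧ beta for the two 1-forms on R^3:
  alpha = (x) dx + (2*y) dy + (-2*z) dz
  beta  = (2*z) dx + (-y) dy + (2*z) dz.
alpha ∧ beta = (-y*(x + 4*z)) dx ∧ dy + (2*z*(x + 2*z)) dx ∧ dz + (2*y*z) dy ∧ dz

Distribute the wedge, using dx_i ∧ dx_j = -dx_j ∧ dx_i and dx_i ∧ dx_i = 0. For each pair (i, j) with i < j, the coefficient of dx_i ∧ dx_j in alpha ∧ beta is (alpha_i * beta_j - alpha_j * beta_i). Collecting: alpha ∧ beta = (-y*(x + 4*z)) dx ∧ dy + (2*z*(x + 2*z)) dx ∧ dz + (2*y*z) dy ∧ dz.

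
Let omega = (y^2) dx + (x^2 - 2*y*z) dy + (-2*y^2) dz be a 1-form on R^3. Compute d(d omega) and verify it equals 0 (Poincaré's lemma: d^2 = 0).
d(d omega) = 0

Step 1: d omega = sum_{i<j} (∂f_j/∂x_i - ∂f_i/∂x_j) dx_i ∧ dx_j:
  coeff of dx ∧ dy: 2*x - 2*y
  coeff of dx ∧ dz: 0
  coeff of dy ∧ dz: -2*y
Step 2: Apply d again to each 2-form coefficient. The only possible 3-form in R^3 is dx ∧ dy ∧ dz, with coefficient
  ∂(coeff of dy∧dz)/∂x - ∂(coeff of dx∧dz)/∂y + ∂(coeff of dx∧dy)/∂z
  = ∂/∂x (-2*y) - ∂/∂y (0) + ∂/∂z (2*x - 2*y).
Each of these terms simplifies to sums of mixed partials that cancel in pairs. The result is 0 (by equality of mixed partials for smooth functions — Schwarz / Clairaut).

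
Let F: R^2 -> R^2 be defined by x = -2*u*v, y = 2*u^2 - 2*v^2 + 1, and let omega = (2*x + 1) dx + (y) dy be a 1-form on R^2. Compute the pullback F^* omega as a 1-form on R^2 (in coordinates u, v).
F^* omega = (8*u^3 + 4*u - 2*v) du + (-2*u + 8*v^3 - 4*v) dv

Using F^*(f dg) = (f ∘ F) d(g ∘ F), substitute each coordinate x_i by F_i(u, v) in f_i, and replace dx_i by d F_i = (∂F_i/∂u) du + (∂F_i/∂v) dv.
  For the x component: f_1(F) = -4*u*v + 1; d F_1 = (-2*v) du + (-2*u) dv
  For the y component: f_2(F) = 2*u^2 - 2*v^2 + 1; d F_2 = (4*u) du + (-4*v) dv
Combining and collecting du, dv coefficients:
  coeff of du: 8*u^3 + 4*u - 2*v
  coeff of dv: -2*u + 8*v^3 - 4*v
F^* omega = (8*u^3 + 4*u - 2*v) du + (-2*u + 8*v^3 - 4*v) dv.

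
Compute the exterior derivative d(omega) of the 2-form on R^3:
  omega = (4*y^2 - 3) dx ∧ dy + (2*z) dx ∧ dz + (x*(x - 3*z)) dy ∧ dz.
d(omega) = (2*x - 3*z) dx ∧ dy ∧ dz

For a 2-form omega = sum_{i<j} g_{ij} dx_i ∧ dx_j, the exterior derivative is
  d(omega) = sum_{i<j} d(g_{ij}) ∧ dx_i ∧ dx_j = sum_{i<j, k} (∂g_{ij}/∂x_k) dx_k ∧ dx_i ∧ dx_j.
Expand each term, using dx_k ∧ dx_i ∧ dx_j = sgn(permutation) dx_{(a)} ∧ dx_{(b)} ∧ dx_{(c)} with (a < b < c) sorted:
  d(x*(x - 3*z)) includes (∂/∂x)(x*(x - 3*z)) dx = (2*x - 3*z) dx, which multiplied by dy ∧ dz gives (2*x - 3*z) dx ∧ dy ∧ dz
Collecting like 3-forms: d(omega) = (2*x - 3*z) dx ∧ dy ∧ dz.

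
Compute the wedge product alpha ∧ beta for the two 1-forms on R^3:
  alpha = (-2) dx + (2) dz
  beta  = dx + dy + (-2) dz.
alpha ∧ beta = (-2) dx ∧ dy + (2) dx ∧ dz + (-2) dy ∧ dz

Distribute the wedge, using dx_i ∧ dx_j = -dx_j ∧ dx_i and dx_i ∧ dx_i = 0. For each pair (i, j) with i < j, the coefficient of dx_i ∧ dx_j in alpha ∧ beta is (alpha_i * beta_j - alpha_j * beta_i). Collecting: alpha ∧ beta = (-2) dx ∧ dy + (2) dx ∧ dz + (-2) dy ∧ dz.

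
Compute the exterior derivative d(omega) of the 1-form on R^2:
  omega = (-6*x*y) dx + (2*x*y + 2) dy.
d(omega) = (6*x + 2*y) dx ∧ dy

For a 1-form omega = sum_i f_i dx_i, the exterior derivative is
  d(omega) = sum_{i < j} (∂f_j/∂x_i - ∂f_i/∂x_j) dx_i ∧ dx_j.
  coefficient of dx ∧ dy: ∂f_2/∂x - ∂f_1/∂y = ∂(2*x*y + 2)/∂x - ∂(-6*x*y)/∂y = 6*x + 2*y
Assembling: d(omega) = (6*x + 2*y) dx ∧ dy.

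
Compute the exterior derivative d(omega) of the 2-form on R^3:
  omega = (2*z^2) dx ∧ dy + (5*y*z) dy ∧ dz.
d(omega) = (4*z) dx ∧ dy ∧ dz

For a 2-form omega = sum_{i<j} g_{ij} dx_i ∧ dx_j, the exterior derivative is
  d(omega) = sum_{i<j} d(g_{ij}) ∧ dx_i ∧ dx_j = sum_{i<j, k} (∂g_{ij}/∂x_k) dx_k ∧ dx_i ∧ dx_j.
Expand each term, using dx_k ∧ dx_i ∧ dx_j = sgn(permutation) dx_{(a)} ∧ dx_{(b)} ∧ dx_{(c)} with (a < b < c) sorted:
  d(2*z^2) includes (∂/∂z)(2*z^2) dz = (4*z) dz, which multiplied by dx ∧ dy gives (4*z) dx ∧ dy ∧ dz
Collecting like 3-forms: d(omega) = (4*z) dx ∧ dy ∧ dz.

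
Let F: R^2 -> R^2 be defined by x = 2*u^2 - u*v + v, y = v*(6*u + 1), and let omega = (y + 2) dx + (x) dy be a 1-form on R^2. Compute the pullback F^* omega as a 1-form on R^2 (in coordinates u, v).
F^* omega = (36*u^2*v - 12*u*v^2 + 4*u*v + 8*u + 5*v^2 - 2*v) du + (12*u^3 - 12*u^2*v + 2*u^2 + 10*u*v - 2*u + 2*v + 2) dv

Using F^*(f dg) = (f ∘ F) d(g ∘ F), substitute each coordinate x_i by F_i(u, v) in f_i, and replace dx_i by d F_i = (∂F_i/∂u) du + (∂F_i/∂v) dv.
  For the x component: f_1(F) = 6*u*v + v + 2; d F_1 = (4*u - v) du + (1 - u) dv
  For the y component: f_2(F) = 2*u^2 - u*v + v; d F_2 = (6*v) du + (6*u + 1) dv
Combining and collecting du, dv coefficients:
  coeff of du: 36*u^2*v - 12*u*v^2 + 4*u*v + 8*u + 5*v^2 - 2*v
  coeff of dv: 12*u^3 - 12*u^2*v + 2*u^2 + 10*u*v - 2*u + 2*v + 2
F^* omega = (36*u^2*v - 12*u*v^2 + 4*u*v + 8*u + 5*v^2 - 2*v) du + (12*u^3 - 12*u^2*v + 2*u^2 + 10*u*v - 2*u + 2*v + 2) dv.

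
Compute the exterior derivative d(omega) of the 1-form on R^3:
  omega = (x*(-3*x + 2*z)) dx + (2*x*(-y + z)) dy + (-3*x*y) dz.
d(omega) = (-2*y + 2*z) dx ∧ dy + (-2*x - 3*y) dx ∧ dz + (-5*x) dy ∧ dz

For a 1-form omega = sum_i f_i dx_i, the exterior derivative is
  d(omega) = sum_{i < j} (∂f_j/∂x_i - ∂f_i/∂x_j) dx_i ∧ dx_j.
  coefficient of dx ∧ dy: ∂f_2/∂x - ∂f_1/∂y = ∂(2*x*(-y + z))/∂x - ∂(x*(-3*x + 2*z))/∂y = -2*y + 2*z
  coefficient of dx ∧ dz: ∂f_3/∂x - ∂f_1/∂z = ∂(-3*x*y)/∂x - ∂(x*(-3*x + 2*z))/∂z = -2*x - 3*y
  coefficient of dy ∧ dz: ∂f_3/∂y - ∂f_2/∂z = ∂(-3*x*y)/∂y - ∂(2*x*(-y + z))/∂z = -5*x
Assembling: d(omega) = (-2*y + 2*z) dx ∧ dy + (-2*x - 3*y) dx ∧ dz + (-5*x) dy ∧ dz.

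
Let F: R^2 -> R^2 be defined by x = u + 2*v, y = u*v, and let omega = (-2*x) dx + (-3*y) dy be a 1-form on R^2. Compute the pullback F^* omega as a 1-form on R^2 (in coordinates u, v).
F^* omega = (-3*u*v^2 - 2*u - 4*v) du + (-3*u^2*v - 4*u - 8*v) dv

Using F^*(f dg) = (f ∘ F) d(g ∘ F), substitute each coordinate x_i by F_i(u, v) in f_i, and replace dx_i by d F_i = (∂F_i/∂u) du + (∂F_i/∂v) dv.
  For the x component: f_1(F) = -2*u - 4*v; d F_1 = (1) du + (2) dv
  For the y component: f_2(F) = -3*u*v; d F_2 = (v) du + (u) dv
Combining and collecting du, dv coefficients:
  coeff of du: -3*u*v^2 - 2*u - 4*v
  coeff of dv: -3*u^2*v - 4*u - 8*v
F^* omega = (-3*u*v^2 - 2*u - 4*v) du + (-3*u^2*v - 4*u - 8*v) dv.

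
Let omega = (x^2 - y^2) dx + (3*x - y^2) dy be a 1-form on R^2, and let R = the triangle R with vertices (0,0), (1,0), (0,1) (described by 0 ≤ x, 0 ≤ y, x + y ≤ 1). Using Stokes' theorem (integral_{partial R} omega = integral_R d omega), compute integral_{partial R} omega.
integral_(partial R) omega = 11/6

Stokes: integral_partial_R omega = integral_R d omega with d omega = (∂Q/∂x - ∂P/∂y) dx ∧ dy.
  ∂Q/∂x = 3
  ∂P/∂y = -2*y
  integrand = ∂Q/∂x - ∂P/∂y = 2*y + 3.
Integrating over R: integral_0^1 integral_0^{1-x} (2*y + 3) dy dx = 11/6.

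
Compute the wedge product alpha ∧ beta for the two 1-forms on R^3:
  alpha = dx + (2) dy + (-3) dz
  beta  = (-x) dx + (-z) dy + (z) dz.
alpha ∧ beta = (2*x - z) dx ∧ dy + (-3*x + z) dx ∧ dz + (-z) dy ∧ dz

Distribute the wedge, using dx_i ∧ dx_j = -dx_j ∧ dx_i and dx_i ∧ dx_i = 0. For each pair (i, j) with i < j, the coefficient of dx_i ∧ dx_j in alpha ∧ beta is (alpha_i * beta_j - alpha_j * beta_i). Collecting: alpha ∧ beta = (2*x - z) dx ∧ dy + (-3*x + z) dx ∧ dz + (-z) dy ∧ dz.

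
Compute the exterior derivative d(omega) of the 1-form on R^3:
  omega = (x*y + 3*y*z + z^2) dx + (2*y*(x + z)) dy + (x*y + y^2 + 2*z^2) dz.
d(omega) = (-x + 2*y - 3*z) dx ∧ dy + (-2*y - 2*z) dx ∧ dz + (x) dy ∧ dz

For a 1-form omega = sum_i f_i dx_i, the exterior derivative is
  d(omega) = sum_{i < j} (∂f_j/∂x_i - ∂f_i/∂x_j) dx_i ∧ dx_j.
  coefficient of dx ∧ dy: ∂f_2/∂x - ∂f_1/∂y = ∂(2*y*(x + z))/∂x - ∂(x*y + 3*y*z + z^2)/∂y = -x + 2*y - 3*z
  coefficient of dx ∧ dz: ∂f_3/∂x - ∂f_1/∂z = ∂(x*y + y^2 + 2*z^2)/∂x - ∂(x*y + 3*y*z + z^2)/∂z = -2*y - 2*z
  coefficient of dy ∧ dz: ∂f_3/∂y - ∂f_2/∂z = ∂(x*y + y^2 + 2*z^2)/∂y - ∂(2*y*(x + z))/∂z = x
Assembling: d(omega) = (-x + 2*y - 3*z) dx ∧ dy + (-2*y - 2*z) dx ∧ dz + (x) dy ∧ dz.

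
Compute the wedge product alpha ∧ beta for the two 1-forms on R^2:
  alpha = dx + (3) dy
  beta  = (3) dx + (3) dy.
alpha ∧ beta = (-6) dx ∧ dy

Distribute the wedge, using dx_i ∧ dx_j = -dx_j ∧ dx_i and dx_i ∧ dx_i = 0. For each pair (i, j) with i < j, the coefficient of dx_i ∧ dx_j in alpha ∧ beta is (alpha_i * beta_j - alpha_j * beta_i). Collecting: alpha ∧ beta = (-6) dx ∧ dy.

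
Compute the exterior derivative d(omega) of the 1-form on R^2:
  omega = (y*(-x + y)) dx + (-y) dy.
d(omega) = (x - 2*y) dx ∧ dy

For a 1-form omega = sum_i f_i dx_i, the exterior derivative is
  d(omega) = sum_{i < j} (∂f_j/∂x_i - ∂f_i/∂x_j) dx_i ∧ dx_j.
  coefficient of dx ∧ dy: ∂f_2/∂x - ∂f_1/∂y = ∂(-y)/∂x - ∂(y*(-x + y))/∂y = x - 2*y
Assembling: d(omega) = (x - 2*y) dx ∧ dy.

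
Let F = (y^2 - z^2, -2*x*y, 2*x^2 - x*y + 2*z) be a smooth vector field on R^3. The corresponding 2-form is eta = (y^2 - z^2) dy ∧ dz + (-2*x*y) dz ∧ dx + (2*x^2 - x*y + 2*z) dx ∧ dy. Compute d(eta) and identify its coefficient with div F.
d(eta) = (2 - 2*x) dx ∧ dy ∧ dz; div F = 2 - 2*x

For a 2-form in R^3 of the form above, applying d gives a 3-form with coefficient ∂P/∂x + ∂Q/∂y + ∂R/∂z:
  ∂P/∂x = 0
  ∂Q/∂y = -2*x
  ∂R/∂z = 2
Sum = 2 - 2*x, which is exactly div F.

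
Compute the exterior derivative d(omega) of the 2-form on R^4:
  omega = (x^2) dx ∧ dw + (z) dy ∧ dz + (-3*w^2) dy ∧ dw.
d(omega) = 0

For a 2-form omega = sum_{i<j} g_{ij} dx_i ∧ dx_j, the exterior derivative is
  d(omega) = sum_{i<j} d(g_{ij}) ∧ dx_i ∧ dx_j = sum_{i<j, k} (∂g_{ij}/∂x_k) dx_k ∧ dx_i ∧ dx_j.
Expand each term, using dx_k ∧ dx_i ∧ dx_j = sgn(permutation) dx_{(a)} ∧ dx_{(b)} ∧ dx_{(c)} with (a < b < c) sorted:

Collecting like 3-forms: d(omega) = 0.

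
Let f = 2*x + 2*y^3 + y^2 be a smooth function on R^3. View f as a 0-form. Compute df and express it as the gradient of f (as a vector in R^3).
df = (2) dx + (2*y*(3*y + 1)) dy + (0) dz; grad f = (2, 2*y*(3*y + 1), 0)

For a 0-form f, d f = (∂f/∂x) dx + (∂f/∂y) dy + (∂f/∂z) dz. The components of the vector representation are exactly the entries of grad f in Cartesian coordinates:
  ∂f/∂x = 2
  ∂f/∂y = 2*y*(3*y + 1)
  ∂f/∂z = 0.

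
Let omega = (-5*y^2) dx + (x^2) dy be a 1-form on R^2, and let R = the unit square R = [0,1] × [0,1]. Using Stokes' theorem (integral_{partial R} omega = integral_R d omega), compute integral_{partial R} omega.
integral_(partial R) omega = 6

Stokes: integral_partial_R omega = integral_R d omega with d omega = (∂Q/∂x - ∂P/∂y) dx ∧ dy.
  ∂Q/∂x = 2*x
  ∂P/∂y = -10*y
  integrand = ∂Q/∂x - ∂P/∂y = 2*x + 10*y.
Integrating over R: integral_0^1 integral_0^1 (2*x + 10*y) dx dy = 6.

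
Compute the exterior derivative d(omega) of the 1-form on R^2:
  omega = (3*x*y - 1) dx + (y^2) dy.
d(omega) = (-3*x) dx ∧ dy

For a 1-form omega = sum_i f_i dx_i, the exterior derivative is
  d(omega) = sum_{i < j} (∂f_j/∂x_i - ∂f_i/∂x_j) dx_i ∧ dx_j.
  coefficient of dx ∧ dy: ∂f_2/∂x - ∂f_1/∂y = ∂(y^2)/∂x - ∂(3*x*y - 1)/∂y = -3*x
Assembling: d(omega) = (-3*x) dx ∧ dy.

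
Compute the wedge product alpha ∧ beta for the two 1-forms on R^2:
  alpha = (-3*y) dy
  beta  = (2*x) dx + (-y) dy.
alpha ∧ beta = (6*x*y) dx ∧ dy

Distribute the wedge, using dx_i ∧ dx_j = -dx_j ∧ dx_i and dx_i ∧ dx_i = 0. For each pair (i, j) with i < j, the coefficient of dx_i ∧ dx_j in alpha ∧ beta is (alpha_i * beta_j - alpha_j * beta_i). Collecting: alpha ∧ beta = (6*x*y) dx ∧ dy.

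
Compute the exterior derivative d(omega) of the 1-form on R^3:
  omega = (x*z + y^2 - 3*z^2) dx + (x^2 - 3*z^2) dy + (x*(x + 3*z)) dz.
d(omega) = (2*x - 2*y) dx ∧ dy + (x + 9*z) dx ∧ dz + (6*z) dy ∧ dz

For a 1-form omega = sum_i f_i dx_i, the exterior derivative is
  d(omega) = sum_{i < j} (∂f_j/∂x_i - ∂f_i/∂x_j) dx_i ∧ dx_j.
  coefficient of dx ∧ dy: ∂f_2/∂x - ∂f_1/∂y = ∂(x^2 - 3*z^2)/∂x - ∂(x*z + y^2 - 3*z^2)/∂y = 2*x - 2*y
  coefficient of dx ∧ dz: ∂f_3/∂x - ∂f_1/∂z = ∂(x*(x + 3*z))/∂x - ∂(x*z + y^2 - 3*z^2)/∂z = x + 9*z
  coefficient of dy ∧ dz: ∂f_3/∂y - ∂f_2/∂z = ∂(x*(x + 3*z))/∂y - ∂(x^2 - 3*z^2)/∂z = 6*z
Assembling: d(omega) = (2*x - 2*y) dx ∧ dy + (x + 9*z) dx ∧ dz + (6*z) dy ∧ dz.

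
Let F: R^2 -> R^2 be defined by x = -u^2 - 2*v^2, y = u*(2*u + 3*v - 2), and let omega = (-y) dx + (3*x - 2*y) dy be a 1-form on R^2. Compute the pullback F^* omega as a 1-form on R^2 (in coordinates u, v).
F^* omega = (-24*u^3 - 39*u^2*v + 26*u^2 - 42*u*v^2 + 24*u*v - 8*u - 18*v^3 + 12*v^2) du + (u*(-21*u^2 - 10*u*v + 12*u - 6*v^2 - 8*v)) dv

Using F^*(f dg) = (f ∘ F) d(g ∘ F), substitute each coordinate x_i by F_i(u, v) in f_i, and replace dx_i by d F_i = (∂F_i/∂u) du + (∂F_i/∂v) dv.
  For the x component: f_1(F) = u*(-2*u - 3*v + 2); d F_1 = (-2*u) du + (-4*v) dv
  For the y component: f_2(F) = -7*u^2 - 6*u*v + 4*u - 6*v^2; d F_2 = (4*u + 3*v - 2) du + (3*u) dv
Combining and collecting du, dv coefficients:
  coeff of du: -24*u^3 - 39*u^2*v + 26*u^2 - 42*u*v^2 + 24*u*v - 8*u - 18*v^3 + 12*v^2
  coeff of dv: u*(-21*u^2 - 10*u*v + 12*u - 6*v^2 - 8*v)
F^* omega = (-24*u^3 - 39*u^2*v + 26*u^2 - 42*u*v^2 + 24*u*v - 8*u - 18*v^3 + 12*v^2) du + (u*(-21*u^2 - 10*u*v + 12*u - 6*v^2 - 8*v)) dv.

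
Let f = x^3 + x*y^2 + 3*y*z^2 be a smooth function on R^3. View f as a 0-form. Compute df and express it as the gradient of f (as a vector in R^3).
df = (3*x^2 + y^2) dx + (2*x*y + 3*z^2) dy + (6*y*z) dz; grad f = (3*x^2 + y^2, 2*x*y + 3*z^2, 6*y*z)

For a 0-form f, d f = (∂f/∂x) dx + (∂f/∂y) dy + (∂f/∂z) dz. The components of the vector representation are exactly the entries of grad f in Cartesian coordinates:
  ∂f/∂x = 3*x^2 + y^2
  ∂f/∂y = 2*x*y + 3*z^2
  ∂f/∂z = 6*y*z.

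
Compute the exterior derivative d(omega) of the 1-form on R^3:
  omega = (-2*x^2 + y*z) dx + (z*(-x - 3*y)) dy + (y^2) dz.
d(omega) = (-2*z) dx ∧ dy + (-y) dx ∧ dz + (x + 5*y) dy ∧ dz

For a 1-form omega = sum_i f_i dx_i, the exterior derivative is
  d(omega) = sum_{i < j} (∂f_j/∂x_i - ∂f_i/∂x_j) dx_i ∧ dx_j.
  coefficient of dx ∧ dy: ∂f_2/∂x - ∂f_1/∂y = ∂(z*(-x - 3*y))/∂x - ∂(-2*x^2 + y*z)/∂y = -2*z
  coefficient of dx ∧ dz: ∂f_3/∂x - ∂f_1/∂z = ∂(y^2)/∂x - ∂(-2*x^2 + y*z)/∂z = -y
  coefficient of dy ∧ dz: ∂f_3/∂y - ∂f_2/∂z = ∂(y^2)/∂y - ∂(z*(-x - 3*y))/∂z = x + 5*y
Assembling: d(omega) = (-2*z) dx ∧ dy + (-y) dx ∧ dz + (x + 5*y) dy ∧ dz.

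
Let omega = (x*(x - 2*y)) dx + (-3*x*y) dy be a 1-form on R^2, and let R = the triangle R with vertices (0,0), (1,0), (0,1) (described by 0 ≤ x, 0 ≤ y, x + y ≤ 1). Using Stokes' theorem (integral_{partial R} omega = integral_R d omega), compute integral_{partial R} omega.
integral_(partial R) omega = -1/6

Stokes: integral_partial_R omega = integral_R d omega with d omega = (∂Q/∂x - ∂P/∂y) dx ∧ dy.
  ∂Q/∂x = -3*y
  ∂P/∂y = -2*x
  integrand = ∂Q/∂x - ∂P/∂y = 2*x - 3*y.
Integrating over R: integral_0^1 integral_0^{1-x} (2*x - 3*y) dy dx = -1/6.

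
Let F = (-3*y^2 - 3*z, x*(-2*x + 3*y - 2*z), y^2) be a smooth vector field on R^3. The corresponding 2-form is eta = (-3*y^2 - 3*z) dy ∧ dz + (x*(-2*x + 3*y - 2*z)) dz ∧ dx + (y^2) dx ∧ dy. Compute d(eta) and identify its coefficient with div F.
d(eta) = (3*x) dx ∧ dy ∧ dz; div F = 3*x

For a 2-form in R^3 of the form above, applying d gives a 3-form with coefficient ∂P/∂x + ∂Q/∂y + ∂R/∂z:
  ∂P/∂x = 0
  ∂Q/∂y = 3*x
  ∂R/∂z = 0
Sum = 3*x, which is exactly div F.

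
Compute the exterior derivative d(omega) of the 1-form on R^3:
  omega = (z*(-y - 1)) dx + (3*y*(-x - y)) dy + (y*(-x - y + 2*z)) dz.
d(omega) = (-3*y + z) dx ∧ dy + (1) dx ∧ dz + (-x - 2*y + 2*z) dy ∧ dz

For a 1-form omega = sum_i f_i dx_i, the exterior derivative is
  d(omega) = sum_{i < j} (∂f_j/∂x_i - ∂f_i/∂x_j) dx_i ∧ dx_j.
  coefficient of dx ∧ dy: ∂f_2/∂x - ∂f_1/∂y = ∂(3*y*(-x - y))/∂x - ∂(z*(-y - 1))/∂y = -3*y + z
  coefficient of dx ∧ dz: ∂f_3/∂x - ∂f_1/∂z = ∂(y*(-x - y + 2*z))/∂x - ∂(z*(-y - 1))/∂z = 1
  coefficient of dy ∧ dz: ∂f_3/∂y - ∂f_2/∂z = ∂(y*(-x - y + 2*z))/∂y - ∂(3*y*(-x - y))/∂z = -x - 2*y + 2*z
Assembling: d(omega) = (-3*y + z) dx ∧ dy + (1) dx ∧ dz + (-x - 2*y + 2*z) dy ∧ dz.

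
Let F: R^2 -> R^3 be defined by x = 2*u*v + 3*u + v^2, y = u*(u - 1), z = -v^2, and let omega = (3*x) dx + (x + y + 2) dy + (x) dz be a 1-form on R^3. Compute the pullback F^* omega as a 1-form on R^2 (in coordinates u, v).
F^* omega = (2*u^3 + 4*u^2*v + 3*u^2 + 14*u*v^2 + 34*u*v + 29*u + 6*v^3 + 8*v^2 - 2) du + (12*u^2*v + 18*u^2 + 14*u*v^2 + 12*u*v + 4*v^3) dv

Using F^*(f dg) = (f ∘ F) d(g ∘ F), substitute each coordinate x_i by F_i(u, v) in f_i, and replace dx_i by d F_i = (∂F_i/∂u) du + (∂F_i/∂v) dv.
  For the x component: f_1(F) = 6*u*v + 9*u + 3*v^2; d F_1 = (2*v + 3) du + (2*u + 2*v) dv
  For the y component: f_2(F) = u^2 + 2*u*v + 2*u + v^2 + 2; d F_2 = (2*u - 1) du + (0) dv
  For the z component: f_3(F) = 2*u*v + 3*u + v^2; d F_3 = (0) du + (-2*v) dv
Combining and collecting du, dv coefficients:
  coeff of du: 2*u^3 + 4*u^2*v + 3*u^2 + 14*u*v^2 + 34*u*v + 29*u + 6*v^3 + 8*v^2 - 2
  coeff of dv: 12*u^2*v + 18*u^2 + 14*u*v^2 + 12*u*v + 4*v^3
F^* omega = (2*u^3 + 4*u^2*v + 3*u^2 + 14*u*v^2 + 34*u*v + 29*u + 6*v^3 + 8*v^2 - 2) du + (12*u^2*v + 18*u^2 + 14*u*v^2 + 12*u*v + 4*v^3) dv.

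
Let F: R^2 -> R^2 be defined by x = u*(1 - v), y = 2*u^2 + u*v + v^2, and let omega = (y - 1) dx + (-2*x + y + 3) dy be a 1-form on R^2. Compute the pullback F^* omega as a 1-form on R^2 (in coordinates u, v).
F^* omega = (8*u^3 + 12*u^2*v - 6*u^2 + 6*u*v^2 - u*v + 12*u + v^2 + 4*v - 1) du + (6*u^2*v - 2*u^2 + 6*u*v^2 - 4*u*v + 4*u + 2*v^3 + 6*v) dv

Using F^*(f dg) = (f ∘ F) d(g ∘ F), substitute each coordinate x_i by F_i(u, v) in f_i, and replace dx_i by d F_i = (∂F_i/∂u) du + (∂F_i/∂v) dv.
  For the x component: f_1(F) = 2*u^2 + u*v + v^2 - 1; d F_1 = (1 - v) du + (-u) dv
  For the y component: f_2(F) = 2*u^2 + 3*u*v - 2*u + v^2 + 3; d F_2 = (4*u + v) du + (u + 2*v) dv
Combining and collecting du, dv coefficients:
  coeff of du: 8*u^3 + 12*u^2*v - 6*u^2 + 6*u*v^2 - u*v + 12*u + v^2 + 4*v - 1
  coeff of dv: 6*u^2*v - 2*u^2 + 6*u*v^2 - 4*u*v + 4*u + 2*v^3 + 6*v
F^* omega = (8*u^3 + 12*u^2*v - 6*u^2 + 6*u*v^2 - u*v + 12*u + v^2 + 4*v - 1) du + (6*u^2*v - 2*u^2 + 6*u*v^2 - 4*u*v + 4*u + 2*v^3 + 6*v) dv.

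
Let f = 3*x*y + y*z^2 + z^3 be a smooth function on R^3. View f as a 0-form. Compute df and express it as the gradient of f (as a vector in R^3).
df = (3*y) dx + (3*x + z^2) dy + (z*(2*y + 3*z)) dz; grad f = (3*y, 3*x + z^2, z*(2*y + 3*z))

For a 0-form f, d f = (∂f/∂x) dx + (∂f/∂y) dy + (∂f/∂z) dz. The components of the vector representation are exactly the entries of grad f in Cartesian coordinates:
  ∂f/∂x = 3*y
  ∂f/∂y = 3*x + z^2
  ∂f/∂z = z*(2*y + 3*z).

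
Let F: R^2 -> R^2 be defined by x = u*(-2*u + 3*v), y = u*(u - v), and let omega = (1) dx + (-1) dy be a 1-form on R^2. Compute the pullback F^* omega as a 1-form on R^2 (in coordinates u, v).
F^* omega = (-6*u + 4*v) du + (4*u) dv

Using F^*(f dg) = (f ∘ F) d(g ∘ F), substitute each coordinate x_i by F_i(u, v) in f_i, and replace dx_i by d F_i = (∂F_i/∂u) du + (∂F_i/∂v) dv.
  For the x component: f_1(F) = 1; d F_1 = (-4*u + 3*v) du + (3*u) dv
  For the y component: f_2(F) = -1; d F_2 = (2*u - v) du + (-u) dv
Combining and collecting du, dv coefficients:
  coeff of du: -6*u + 4*v
  coeff of dv: 4*u
F^* omega = (-6*u + 4*v) du + (4*u) dv.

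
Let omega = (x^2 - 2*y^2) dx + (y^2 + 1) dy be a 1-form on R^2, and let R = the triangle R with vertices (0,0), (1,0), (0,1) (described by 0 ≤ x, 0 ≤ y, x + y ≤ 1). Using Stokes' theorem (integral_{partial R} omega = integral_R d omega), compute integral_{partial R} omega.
integral_(partial R) omega = 2/3

Stokes: integral_partial_R omega = integral_R d omega with d omega = (∂Q/∂x - ∂P/∂y) dx ∧ dy.
  ∂Q/∂x = 0
  ∂P/∂y = -4*y
  integrand = ∂Q/∂x - ∂P/∂y = 4*y.
Integrating over R: integral_0^1 integral_0^{1-x} (4*y) dy dx = 2/3.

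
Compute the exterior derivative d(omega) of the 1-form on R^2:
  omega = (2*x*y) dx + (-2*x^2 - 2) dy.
d(omega) = (-6*x) dx ∧ dy

For a 1-form omega = sum_i f_i dx_i, the exterior derivative is
  d(omega) = sum_{i < j} (∂f_j/∂x_i - ∂f_i/∂x_j) dx_i ∧ dx_j.
  coefficient of dx ∧ dy: ∂f_2/∂x - ∂f_1/∂y = ∂(-2*x^2 - 2)/∂x - ∂(2*x*y)/∂y = -6*x
Assembling: d(omega) = (-6*x) dx ∧ dy.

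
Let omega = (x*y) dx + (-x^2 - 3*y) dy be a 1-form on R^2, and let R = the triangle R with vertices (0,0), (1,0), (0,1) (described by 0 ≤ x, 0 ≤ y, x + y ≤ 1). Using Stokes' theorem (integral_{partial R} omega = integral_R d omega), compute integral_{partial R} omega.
integral_(partial R) omega = -1/2

Stokes: integral_partial_R omega = integral_R d omega with d omega = (∂Q/∂x - ∂P/∂y) dx ∧ dy.
  ∂Q/∂x = -2*x
  ∂P/∂y = x
  integrand = ∂Q/∂x - ∂P/∂y = -3*x.
Integrating over R: integral_0^1 integral_0^{1-x} (-3*x) dy dx = -1/2.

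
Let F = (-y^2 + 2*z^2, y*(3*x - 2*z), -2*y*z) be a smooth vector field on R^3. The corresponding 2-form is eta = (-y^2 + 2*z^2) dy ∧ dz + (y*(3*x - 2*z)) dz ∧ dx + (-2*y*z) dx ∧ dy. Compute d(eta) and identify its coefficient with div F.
d(eta) = (3*x - 2*y - 2*z) dx ∧ dy ∧ dz; div F = 3*x - 2*y - 2*z

For a 2-form in R^3 of the form above, applying d gives a 3-form with coefficient ∂P/∂x + ∂Q/∂y + ∂R/∂z:
  ∂P/∂x = 0
  ∂Q/∂y = 3*x - 2*z
  ∂R/∂z = -2*y
Sum = 3*x - 2*y - 2*z, which is exactly div F.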